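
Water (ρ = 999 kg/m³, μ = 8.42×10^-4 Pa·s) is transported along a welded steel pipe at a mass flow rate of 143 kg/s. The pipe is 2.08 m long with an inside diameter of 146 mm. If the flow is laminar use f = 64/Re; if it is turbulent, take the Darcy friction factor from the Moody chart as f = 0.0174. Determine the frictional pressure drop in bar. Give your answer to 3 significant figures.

ΔP ≈ 0.0905 bar

A = πD²/4 = π(0.146)²/4 = 0.01674 m²; mean velocity V = ṁ/(ρA) = 143/(999 · 0.01674) = 8.55 m/s.
Reynolds number Re = ρVD/μ = 999 · 8.55 · 0.146 / 0.000842 = 1.481e+06.
Re > 4000 → turbulent; use the Moody-chart value f = 0.0174.
Darcy-Weisbach: ΔP = f(L/D)(ρV²/2) = 0.0174·(2.08/0.146)·(999·8.55²/2) = 0.0174·14.25·3.652e+04 = 9052 Pa.
ΔP = 9052 Pa = 0.0905 bar.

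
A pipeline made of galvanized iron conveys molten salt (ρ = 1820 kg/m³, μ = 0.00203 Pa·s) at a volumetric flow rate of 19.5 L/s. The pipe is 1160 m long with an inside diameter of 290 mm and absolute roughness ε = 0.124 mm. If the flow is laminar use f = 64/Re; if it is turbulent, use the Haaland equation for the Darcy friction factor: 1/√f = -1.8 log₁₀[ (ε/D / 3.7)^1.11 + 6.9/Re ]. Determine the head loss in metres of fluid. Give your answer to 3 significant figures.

Q = 19.5 L/s = 19.5/1000 = 0.0195 m³/s.
Cross-sectional area A = πD²/4 = π(0.29)²/4 = 0.06605 m²; mean velocity V = Q/A = 0.0195/0.06605 = 0.2952 m/s.
Reynolds number Re = ρVD/μ = 1820 · 0.2952 · 0.29 / 0.00203 = 7.676e+04.
Re > 4000 → turbulent. Relative roughness ε/D = 0.000124/0.29 = 0.000428. Haaland: 1/√f = -1.8 log₁₀[(0.000428/3.7)^1.11 + 6.9/7.676e+04] = -1.8 log₁₀[4.26e-05 + 8.99e-05] = 6.98, so f = 0.02053.
Darcy-Weisbach: ΔP = f(L/D)(ρV²/2) = 0.02053·(1160/0.29)·(1820·0.2952²/2) = 0.02053·4000·79.31 = 6512 Pa.
Head loss h_f = ΔP/(ρg) = 6512/(1820·9.81) = 0.365 m.

h_f ≈ 0.365 m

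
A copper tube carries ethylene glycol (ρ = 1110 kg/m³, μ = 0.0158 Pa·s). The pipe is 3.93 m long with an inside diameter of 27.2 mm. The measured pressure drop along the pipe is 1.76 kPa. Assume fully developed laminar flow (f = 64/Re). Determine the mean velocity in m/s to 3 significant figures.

V ≈ 0.655 m/s

For laminar flow, f = 64/Re with Re = ρVD/μ, so Darcy-Weisbach reduces to ΔP = 32μLV/D². Solving for V: V = ΔP·D²/(32μL) = 1760·(0.0272)²/(32·0.0158·3.93) = 0.6553 m/s.
Check: Re = ρVD/μ = 1110·0.6553·0.0272/0.0158 = 1252 < 2300, so the laminar assumption holds.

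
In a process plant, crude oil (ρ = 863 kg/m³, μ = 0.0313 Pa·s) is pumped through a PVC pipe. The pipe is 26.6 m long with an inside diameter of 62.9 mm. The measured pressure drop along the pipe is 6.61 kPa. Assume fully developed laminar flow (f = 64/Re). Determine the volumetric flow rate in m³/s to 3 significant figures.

Q ≈ 0.00305 m³/s

For laminar flow, f = 64/Re with Re = ρVD/μ, so Darcy-Weisbach reduces to ΔP = 32μLV/D². Solving for V: V = ΔP·D²/(32μL) = 6610·(0.0629)²/(32·0.0313·26.6) = 0.9816 m/s.
Check: Re = ρVD/μ = 863·0.9816·0.0629/0.0313 = 1702 < 2300, so the laminar assumption holds.
Q = V·A = 0.9816·(π/4·0.0629²) = 0.00305 m³/s = 0.00305 m³/s.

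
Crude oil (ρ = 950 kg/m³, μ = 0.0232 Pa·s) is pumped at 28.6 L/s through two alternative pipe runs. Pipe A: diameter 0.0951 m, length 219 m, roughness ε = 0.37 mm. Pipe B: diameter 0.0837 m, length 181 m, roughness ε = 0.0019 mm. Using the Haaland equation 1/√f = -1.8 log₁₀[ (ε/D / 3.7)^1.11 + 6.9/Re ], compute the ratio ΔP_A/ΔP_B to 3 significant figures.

ΔP_A/ΔP_B ≈ 0.810

Pipe A: V = Q/A = 0.0286/0.007103 = 4.026 m/s; Re = 1.568e+04; ε/D = 0.00389; Haaland → f = 0.03363; ΔP_A = f(L/D)(ρV²/2) = 5.964e+05 Pa.
Pipe B: V = Q/A = 0.0286/0.005502 = 5.198 m/s; Re = 1.782e+04; ε/D = 2.27e-05; Haaland → f = 0.02654; ΔP_B = f(L/D)(ρV²/2) = 7.366e+05 Pa.
ΔP_A/ΔP_B = 5.964e+05/7.366e+05 = 0.810.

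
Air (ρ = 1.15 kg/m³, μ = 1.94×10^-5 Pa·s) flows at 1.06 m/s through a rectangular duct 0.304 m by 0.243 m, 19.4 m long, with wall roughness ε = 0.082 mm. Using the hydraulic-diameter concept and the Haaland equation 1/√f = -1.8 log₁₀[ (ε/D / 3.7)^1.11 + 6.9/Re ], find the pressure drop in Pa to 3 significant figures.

Hydraulic diameter D_h = 4A/P = 4·(0.304·0.243)/(2·(0.304+0.243)) = 0.2955/1.094 = 0.2701 m.
Re = ρVD_h/μ = 1.15·1.06·0.2701/1.94e-05 = 1.697e+04.
ε/D_h = 8.2e-05/0.2701 = 0.000304; Haaland gives 1/√f = -1.8 log₁₀[2.92e-05+0.000407] = 6.049, so f = 0.02733.
ΔP = f(L/D_h)(ρV²/2) = 0.02733·19.4/0.2701·0.6461 = 1.268 Pa.

ΔP ≈ 1.27 Pa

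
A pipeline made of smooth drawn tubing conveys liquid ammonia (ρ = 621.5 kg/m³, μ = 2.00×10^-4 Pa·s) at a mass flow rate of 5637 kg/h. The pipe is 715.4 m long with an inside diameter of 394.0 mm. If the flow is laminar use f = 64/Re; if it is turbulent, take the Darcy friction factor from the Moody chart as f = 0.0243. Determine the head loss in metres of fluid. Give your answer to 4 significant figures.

ṁ = 5637 kg/h = 5637/3600 = 1.566 kg/s.
A = πD²/4 = π(0.394)²/4 = 0.1219 m²; mean velocity V = ṁ/(ρA) = 1.566/(621.5 · 0.1219) = 0.02066 m/s.
Reynolds number Re = ρVD/μ = 621.5 · 0.02066 · 0.394 / 0.0002 = 2.53e+04.
Re > 4000 → turbulent; use the Moody-chart value f = 0.0243.
Darcy-Weisbach: ΔP = f(L/D)(ρV²/2) = 0.0243·(715.4/0.394)·(621.5·0.02066²/2) = 0.0243·1816·0.1327 = 5.855 Pa.
Head loss h_f = ΔP/(ρg) = 5.855/(621.5·9.81) = 9.603×10^-4 m.

h_f ≈ 9.603×10^-4 m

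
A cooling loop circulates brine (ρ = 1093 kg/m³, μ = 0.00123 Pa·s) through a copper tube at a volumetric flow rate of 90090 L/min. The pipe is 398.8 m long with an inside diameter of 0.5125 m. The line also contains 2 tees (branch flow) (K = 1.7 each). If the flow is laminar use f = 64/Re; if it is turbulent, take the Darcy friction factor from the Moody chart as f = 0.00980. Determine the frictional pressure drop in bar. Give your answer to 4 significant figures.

ΔP ≈ 3.192 bar

Q = 90090 L/min = 90090/60000 = 1.502 m³/s.
Cross-sectional area A = πD²/4 = π(0.5125)²/4 = 0.2063 m²; mean velocity V = Q/A = 1.502/0.2063 = 7.279 m/s.
Reynolds number Re = ρVD/μ = 1093 · 7.279 · 0.5125 / 0.00123 = 3.315e+06.
Re > 4000 → turbulent; use the Moody-chart value f = 0.00980.
Total minor-loss coefficient ΣK = 2·1.7 = 3.4.
ΔP = [f·L/D + ΣK]·(ρV²/2) = [0.0098·398.8/0.5125 + 3.4]·(1093·7.279²/2) = [7.626 + 3.4]·2.895e+04 = 3.192e+05 Pa.
ΔP = 3.192e+05 Pa = 3.192 bar.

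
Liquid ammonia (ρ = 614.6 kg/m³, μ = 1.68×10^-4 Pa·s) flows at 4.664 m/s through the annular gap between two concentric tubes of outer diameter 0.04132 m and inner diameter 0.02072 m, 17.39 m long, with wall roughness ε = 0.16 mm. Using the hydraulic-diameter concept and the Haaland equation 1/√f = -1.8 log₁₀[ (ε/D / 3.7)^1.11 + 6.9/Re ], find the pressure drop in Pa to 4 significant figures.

Hydraulic diameter D_h = 4A/P = D_o - D_i = 0.04132 - 0.02072 = 0.0206 m.
Re = ρVD_h/μ = 614.6·4.664·0.0206/0.000168 = 3.515e+05.
ε/D_h = 0.00016/0.0206 = 0.00777; Haaland gives 1/√f = -1.8 log₁₀[0.00107+1.96e-05] = 5.336, so f = 0.03512.
ΔP = f(L/D_h)(ρV²/2) = 0.03512·17.39/0.0206·6685 = 1.982e+05 Pa.

ΔP ≈ 198200 Pa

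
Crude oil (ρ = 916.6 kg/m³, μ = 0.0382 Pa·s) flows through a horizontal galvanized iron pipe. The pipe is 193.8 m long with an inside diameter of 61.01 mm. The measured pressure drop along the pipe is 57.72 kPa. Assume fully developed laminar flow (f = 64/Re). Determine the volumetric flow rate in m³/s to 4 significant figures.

For laminar flow, f = 64/Re with Re = ρVD/μ, so Darcy-Weisbach reduces to ΔP = 32μLV/D². Solving for V: V = ΔP·D²/(32μL) = 5.772e+04·(0.06101)²/(32·0.0382·193.8) = 0.9069 m/s.
Check: Re = ρVD/μ = 916.6·0.9069·0.06101/0.0382 = 1328 < 2300, so the laminar assumption holds.
Q = V·A = 0.9069·(π/4·0.06101²) = 0.002651 m³/s = 0.002651 m³/s.

Q ≈ 0.002651 m³/s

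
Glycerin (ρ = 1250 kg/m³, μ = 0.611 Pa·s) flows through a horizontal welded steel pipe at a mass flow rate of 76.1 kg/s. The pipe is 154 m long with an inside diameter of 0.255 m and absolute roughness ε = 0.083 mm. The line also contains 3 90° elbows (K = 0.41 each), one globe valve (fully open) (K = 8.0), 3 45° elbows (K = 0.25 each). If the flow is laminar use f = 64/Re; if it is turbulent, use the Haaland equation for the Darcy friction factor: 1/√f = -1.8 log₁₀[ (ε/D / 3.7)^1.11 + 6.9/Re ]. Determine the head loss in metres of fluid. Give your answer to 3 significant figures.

A = πD²/4 = π(0.255)²/4 = 0.05107 m²; mean velocity V = ṁ/(ρA) = 76.1/(1250 · 0.05107) = 1.192 m/s.
Reynolds number Re = ρVD/μ = 1250 · 1.192 · 0.255 / 0.611 = 621.9.
Re < 2300 → laminar flow, so f = 64/Re = 64/621.9 = 0.1029 (the turbulent correlation is not needed).
Total minor-loss coefficient ΣK = 3·0.41 + 1·8 + 3·0.25 = 9.98.
ΔP = [f·L/D + ΣK]·(ρV²/2) = [0.1029·154/0.255 + 9.98]·(1250·1.192²/2) = [62.15 + 9.98]·888.2 = 6.406e+04 Pa.
Head loss h_f = ΔP/(ρg) = 6.406e+04/(1250·9.81) = 5.22 m.

h_f ≈ 5.22 m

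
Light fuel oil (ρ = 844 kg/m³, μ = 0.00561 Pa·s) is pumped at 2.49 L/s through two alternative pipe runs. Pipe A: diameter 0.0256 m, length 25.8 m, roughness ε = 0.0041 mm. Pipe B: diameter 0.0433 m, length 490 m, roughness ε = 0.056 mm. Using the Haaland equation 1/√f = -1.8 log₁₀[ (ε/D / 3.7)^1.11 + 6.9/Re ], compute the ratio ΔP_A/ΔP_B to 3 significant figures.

ΔP_A/ΔP_B ≈ 0.605

Pipe A: V = Q/A = 0.00249/0.0005147 = 4.838 m/s; Re = 1.863e+04; ε/D = 0.00016; Haaland → f = 0.02647; ΔP_A = f(L/D)(ρV²/2) = 2.634e+05 Pa.
Pipe B: V = Q/A = 0.00249/0.001473 = 1.691 m/s; Re = 1.102e+04; ε/D = 0.00129; Haaland → f = 0.03186; ΔP_B = f(L/D)(ρV²/2) = 4.351e+05 Pa.
ΔP_A/ΔP_B = 2.634e+05/4.351e+05 = 0.605.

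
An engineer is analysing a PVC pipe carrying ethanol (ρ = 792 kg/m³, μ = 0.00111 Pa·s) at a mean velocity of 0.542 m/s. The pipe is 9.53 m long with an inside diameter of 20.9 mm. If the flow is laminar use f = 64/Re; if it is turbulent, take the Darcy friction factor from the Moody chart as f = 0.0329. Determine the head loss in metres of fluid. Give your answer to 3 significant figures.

h_f ≈ 0.225 m

Reynolds number Re = ρVD/μ = 792 · 0.542 · 0.0209 / 0.00111 = 8083.
Re > 4000 → turbulent; use the Moody-chart value f = 0.0329.
Darcy-Weisbach: ΔP = f(L/D)(ρV²/2) = 0.0329·(9.53/0.0209)·(792·0.542²/2) = 0.0329·456·116.3 = 1745 Pa.
Head loss h_f = ΔP/(ρg) = 1745/(792·9.81) = 0.225 m.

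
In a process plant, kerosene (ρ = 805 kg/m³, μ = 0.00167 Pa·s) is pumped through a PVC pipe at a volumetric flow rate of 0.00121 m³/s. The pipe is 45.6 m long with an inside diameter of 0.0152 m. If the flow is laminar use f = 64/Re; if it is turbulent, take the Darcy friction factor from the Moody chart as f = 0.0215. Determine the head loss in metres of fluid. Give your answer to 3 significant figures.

h_f ≈ 146 m

Cross-sectional area A = πD²/4 = π(0.0152)²/4 = 0.0001815 m²; mean velocity V = Q/A = 0.00121/0.0001815 = 6.668 m/s.
Reynolds number Re = ρVD/μ = 805 · 6.668 · 0.0152 / 0.00167 = 4.886e+04.
Re > 4000 → turbulent; use the Moody-chart value f = 0.0215.
Darcy-Weisbach: ΔP = f(L/D)(ρV²/2) = 0.0215·(45.6/0.0152)·(805·6.668²/2) = 0.0215·3000·1.79e+04 = 1.154e+06 Pa.
Head loss h_f = ΔP/(ρg) = 1.154e+06/(805·9.81) = 146 m.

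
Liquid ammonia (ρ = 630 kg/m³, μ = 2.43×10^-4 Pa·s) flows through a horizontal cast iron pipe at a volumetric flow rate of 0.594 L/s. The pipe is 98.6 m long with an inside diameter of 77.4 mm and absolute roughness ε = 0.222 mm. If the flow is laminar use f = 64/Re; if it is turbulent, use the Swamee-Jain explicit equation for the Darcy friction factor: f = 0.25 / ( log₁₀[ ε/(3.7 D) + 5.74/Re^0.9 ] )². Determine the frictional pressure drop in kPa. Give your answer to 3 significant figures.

ΔP ≈ 0.196 kPa

Q = 0.594 L/s = 0.594/1000 = 0.000594 m³/s.
Cross-sectional area A = πD²/4 = π(0.0774)²/4 = 0.004705 m²; mean velocity V = Q/A = 0.000594/0.004705 = 0.1262 m/s.
Reynolds number Re = ρVD/μ = 630 · 0.1262 · 0.0774 / 0.000243 = 2.533e+04.
Re > 4000 → turbulent. Relative roughness ε/D = 0.000222/0.0774 = 0.00287. Swamee-Jain: f = 0.25/(log₁₀[0.00287/3.7 + 5.74/2.533e+04^0.9])² = 0.25/(log₁₀[0.000775 + 0.000625])² = 0.25/(-2.854)² = 0.03069.
Darcy-Weisbach: ΔP = f(L/D)(ρV²/2) = 0.03069·(98.6/0.0774)·(630·0.1262²/2) = 0.03069·1274·5.02 = 196.3 Pa.
ΔP = 196.3 Pa = 0.196 kPa.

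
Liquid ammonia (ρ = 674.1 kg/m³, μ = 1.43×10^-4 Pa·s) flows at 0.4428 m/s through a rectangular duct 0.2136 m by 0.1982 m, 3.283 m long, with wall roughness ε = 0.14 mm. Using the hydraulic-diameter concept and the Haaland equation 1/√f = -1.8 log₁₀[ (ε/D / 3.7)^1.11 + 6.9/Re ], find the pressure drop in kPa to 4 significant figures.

ΔP ≈ 0.01978 kPa

Hydraulic diameter D_h = 4A/P = 4·(0.2136·0.1982)/(2·(0.2136+0.1982)) = 0.1693/0.8236 = 0.2056 m.
Re = ρVD_h/μ = 674.1·0.4428·0.2056/0.000143 = 4.292e+05.
ε/D_h = 0.00014/0.2056 = 0.000681; Haaland gives 1/√f = -1.8 log₁₀[7.15e-05+1.61e-05] = 7.304, so f = 0.01874.
ΔP = f(L/D_h)(ρV²/2) = 0.01874·3.283/0.2056·66.09 = 19.78 Pa.
ΔP = 0.01978 kPa.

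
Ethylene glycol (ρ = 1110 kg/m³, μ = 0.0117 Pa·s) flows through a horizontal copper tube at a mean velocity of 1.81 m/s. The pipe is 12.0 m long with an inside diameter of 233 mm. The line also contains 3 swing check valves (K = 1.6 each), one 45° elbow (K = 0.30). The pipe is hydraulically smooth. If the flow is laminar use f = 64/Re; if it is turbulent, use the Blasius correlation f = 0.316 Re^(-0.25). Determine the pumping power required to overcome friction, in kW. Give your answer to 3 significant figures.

Reynolds number Re = ρVD/μ = 1110 · 1.81 · 0.233 / 0.0117 = 4.001e+04.
Re > 4000 → turbulent. Smooth-pipe (Blasius): f = 0.316 Re^(-0.25) = 0.316/(4.001e+04)^0.25 = 0.02234.
Total minor-loss coefficient ΣK = 3·1.6 + 1·0.3 = 5.1.
ΔP = [f·L/D + ΣK]·(ρV²/2) = [0.02234·12/0.233 + 5.1]·(1110·1.81²/2) = [1.151 + 5.1]·1818 = 1.137e+04 Pa.
Q = V·A = 1.81·0.04264 = 0.07718 m³/s.
Pumping power P = QΔP = 0.07718·1.137e+04 = 877.1 W = 0.877 kW.

P ≈ 0.877 kW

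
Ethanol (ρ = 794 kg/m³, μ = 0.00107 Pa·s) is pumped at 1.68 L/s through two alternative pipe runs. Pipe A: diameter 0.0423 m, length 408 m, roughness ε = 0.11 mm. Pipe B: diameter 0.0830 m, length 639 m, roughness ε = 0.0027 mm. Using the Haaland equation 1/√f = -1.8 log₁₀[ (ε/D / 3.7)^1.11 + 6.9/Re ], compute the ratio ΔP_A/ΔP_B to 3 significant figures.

Pipe A: V = Q/A = 0.00168/0.001405 = 1.195 m/s; Re = 3.752e+04; ε/D = 0.0026; Haaland → f = 0.02833; ΔP_A = f(L/D)(ρV²/2) = 1.55e+05 Pa.
Pipe B: V = Q/A = 0.00168/0.005411 = 0.3105 m/s; Re = 1.912e+04; ε/D = 3.25e-05; Haaland → f = 0.02608; ΔP_B = f(L/D)(ρV²/2) = 7687 Pa.
ΔP_A/ΔP_B = 1.55e+05/7687 = 20.2.

ΔP_A/ΔP_B ≈ 20.2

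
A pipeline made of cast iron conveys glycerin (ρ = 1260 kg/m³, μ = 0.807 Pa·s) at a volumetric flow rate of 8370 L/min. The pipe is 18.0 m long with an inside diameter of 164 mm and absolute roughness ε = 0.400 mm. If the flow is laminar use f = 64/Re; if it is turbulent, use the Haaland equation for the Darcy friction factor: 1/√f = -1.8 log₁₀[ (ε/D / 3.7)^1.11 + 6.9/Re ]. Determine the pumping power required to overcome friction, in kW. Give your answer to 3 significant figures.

Q = 8370 L/min = 8370/60000 = 0.1395 m³/s.
Cross-sectional area A = πD²/4 = π(0.164)²/4 = 0.02112 m²; mean velocity V = Q/A = 0.1395/0.02112 = 6.604 m/s.
Reynolds number Re = ρVD/μ = 1260 · 6.604 · 0.164 / 0.807 = 1691.
Re < 2300 → laminar flow, so f = 64/Re = 64/1691 = 0.03785 (the turbulent correlation is not needed).
Darcy-Weisbach: ΔP = f(L/D)(ρV²/2) = 0.03785·(18/0.164)·(1260·6.604²/2) = 0.03785·109.8·2.747e+04 = 1.141e+05 Pa.
Pumping power P = QΔP = 0.1395·1.141e+05 = 15920 W = 15.9 kW.

P ≈ 15.9 kW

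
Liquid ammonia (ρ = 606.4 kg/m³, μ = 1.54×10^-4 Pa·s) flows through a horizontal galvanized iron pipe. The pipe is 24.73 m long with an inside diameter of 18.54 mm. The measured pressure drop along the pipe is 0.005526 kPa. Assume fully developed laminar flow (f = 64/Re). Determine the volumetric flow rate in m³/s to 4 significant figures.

Q ≈ 4.208×10^-6 m³/s

For laminar flow, f = 64/Re with Re = ρVD/μ, so Darcy-Weisbach reduces to ΔP = 32μLV/D². Solving for V: V = ΔP·D²/(32μL) = 5.526·(0.01854)²/(32·0.000154·24.73) = 0.01559 m/s.
Check: Re = ρVD/μ = 606.4·0.01559·0.01854/0.000154 = 1138 < 2300, so the laminar assumption holds.
Q = V·A = 0.01559·(π/4·0.01854²) = 4.208e-06 m³/s = 4.208×10^-6 m³/s.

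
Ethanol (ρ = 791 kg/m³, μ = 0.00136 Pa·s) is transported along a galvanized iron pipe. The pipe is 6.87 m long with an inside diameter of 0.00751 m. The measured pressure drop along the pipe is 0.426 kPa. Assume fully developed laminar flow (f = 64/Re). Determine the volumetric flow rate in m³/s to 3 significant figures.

Q ≈ 3.56×10^-6 m³/s

For laminar flow, f = 64/Re with Re = ρVD/μ, so Darcy-Weisbach reduces to ΔP = 32μLV/D². Solving for V: V = ΔP·D²/(32μL) = 426·(0.00751)²/(32·0.00136·6.87) = 0.08036 m/s.
Check: Re = ρVD/μ = 791·0.08036·0.00751/0.00136 = 351 < 2300, so the laminar assumption holds.
Q = V·A = 0.08036·(π/4·0.00751²) = 3.56e-06 m³/s = 3.56×10^-6 m³/s.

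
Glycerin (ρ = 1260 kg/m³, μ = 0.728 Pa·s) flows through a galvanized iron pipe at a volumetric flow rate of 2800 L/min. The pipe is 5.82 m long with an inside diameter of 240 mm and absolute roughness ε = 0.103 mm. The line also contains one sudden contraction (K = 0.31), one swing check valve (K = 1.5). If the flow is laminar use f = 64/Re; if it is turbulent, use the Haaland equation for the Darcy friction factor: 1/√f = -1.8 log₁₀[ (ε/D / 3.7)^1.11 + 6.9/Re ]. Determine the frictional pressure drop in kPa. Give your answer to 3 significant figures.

Q = 2800 L/min = 2800/60000 = 0.04667 m³/s.
Cross-sectional area A = πD²/4 = π(0.24)²/4 = 0.04524 m²; mean velocity V = Q/A = 0.04667/0.04524 = 1.032 m/s.
Reynolds number Re = ρVD/μ = 1260 · 1.032 · 0.24 / 0.728 = 428.5.
Re < 2300 → laminar flow, so f = 64/Re = 64/428.5 = 0.1494 (the turbulent correlation is not needed).
Total minor-loss coefficient ΣK = 1·0.31 + 1·1.5 = 1.81.
ΔP = [f·L/D + ΣK]·(ρV²/2) = [0.1494·5.82/0.24 + 1.81]·(1260·1.032²/2) = [3.622 + 1.81]·670.4 = 3642 Pa.
ΔP = 3642 Pa = 3.64 kPa.

ΔP ≈ 3.64 kPa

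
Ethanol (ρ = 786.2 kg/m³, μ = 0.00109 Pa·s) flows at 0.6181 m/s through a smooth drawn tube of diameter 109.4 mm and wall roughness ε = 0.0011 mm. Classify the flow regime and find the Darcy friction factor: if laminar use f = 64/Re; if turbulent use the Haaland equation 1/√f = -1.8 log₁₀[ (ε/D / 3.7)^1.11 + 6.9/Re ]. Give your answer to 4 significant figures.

f ≈ 0.02085

Re = ρVD/μ = 786.2·0.6181·0.1094/0.00109 = 4.877e+04.
Re > 4000 → turbulent. ε/D = 1.1e-06/0.1094 = 1.01e-05; Haaland: 1/√f = -1.8 log₁₀[6.64e-07 + 0.000141] = 6.925, so f = 0.02085.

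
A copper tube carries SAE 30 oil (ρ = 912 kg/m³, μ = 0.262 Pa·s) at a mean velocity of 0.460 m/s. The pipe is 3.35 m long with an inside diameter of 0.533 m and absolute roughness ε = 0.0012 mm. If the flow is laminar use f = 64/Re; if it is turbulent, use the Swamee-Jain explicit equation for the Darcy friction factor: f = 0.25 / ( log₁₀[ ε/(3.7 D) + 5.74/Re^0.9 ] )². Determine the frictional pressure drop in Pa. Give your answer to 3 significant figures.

ΔP ≈ 45.5 Pa

Reynolds number Re = ρVD/μ = 912 · 0.46 · 0.533 / 0.262 = 853.5.
Re < 2300 → laminar flow, so f = 64/Re = 64/853.5 = 0.07499 (the turbulent correlation is not needed).
Darcy-Weisbach: ΔP = f(L/D)(ρV²/2) = 0.07499·(3.35/0.533)·(912·0.46²/2) = 0.07499·6.285·96.49 = 45.48 Pa.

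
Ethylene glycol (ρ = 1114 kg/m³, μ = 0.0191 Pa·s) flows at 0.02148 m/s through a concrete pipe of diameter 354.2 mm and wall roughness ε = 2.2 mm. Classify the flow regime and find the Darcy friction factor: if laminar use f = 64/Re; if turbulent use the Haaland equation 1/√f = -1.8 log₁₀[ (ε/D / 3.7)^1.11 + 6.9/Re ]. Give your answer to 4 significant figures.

Re = ρVD/μ = 1114·0.02148·0.3542/0.0191 = 443.7.
Re < 2300 → laminar, so f = 64/Re = 0.1442 (roughness is irrelevant in laminar flow).

f ≈ 0.1442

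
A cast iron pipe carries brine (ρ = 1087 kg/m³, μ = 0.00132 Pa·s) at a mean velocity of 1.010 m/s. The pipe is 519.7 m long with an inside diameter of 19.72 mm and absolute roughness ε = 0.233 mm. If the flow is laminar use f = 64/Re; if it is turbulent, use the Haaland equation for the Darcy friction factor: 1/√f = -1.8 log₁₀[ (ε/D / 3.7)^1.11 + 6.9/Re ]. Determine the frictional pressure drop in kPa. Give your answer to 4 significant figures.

Reynolds number Re = ρVD/μ = 1087 · 1.01 · 0.01972 / 0.00132 = 1.64e+04.
Re > 4000 → turbulent. Relative roughness ε/D = 0.000233/0.01972 = 0.0118. Haaland: 1/√f = -1.8 log₁₀[(0.0118/3.7)^1.11 + 6.9/1.64e+04] = -1.8 log₁₀[0.0017 + 0.000421] = 4.813, so f = 0.04316.
Darcy-Weisbach: ΔP = f(L/D)(ρV²/2) = 0.04316·(519.7/0.01972)·(1087·1.01²/2) = 0.04316·2.635e+04·554.4 = 6.306e+05 Pa.
ΔP = 6.306e+05 Pa = 630.6 kPa.

ΔP ≈ 630.6 kPa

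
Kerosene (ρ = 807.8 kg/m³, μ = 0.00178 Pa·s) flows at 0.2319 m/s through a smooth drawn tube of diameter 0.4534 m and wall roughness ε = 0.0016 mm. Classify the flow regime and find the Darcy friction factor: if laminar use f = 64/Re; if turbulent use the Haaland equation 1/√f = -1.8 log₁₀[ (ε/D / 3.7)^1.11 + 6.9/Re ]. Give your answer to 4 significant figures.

f ≈ 0.02094

Re = ρVD/μ = 807.8·0.2319·0.4534/0.00178 = 4.772e+04.
Re > 4000 → turbulent. ε/D = 1.6e-06/0.4534 = 3.53e-06; Haaland: 1/√f = -1.8 log₁₀[2.08e-07 + 0.000145] = 6.911, so f = 0.02094.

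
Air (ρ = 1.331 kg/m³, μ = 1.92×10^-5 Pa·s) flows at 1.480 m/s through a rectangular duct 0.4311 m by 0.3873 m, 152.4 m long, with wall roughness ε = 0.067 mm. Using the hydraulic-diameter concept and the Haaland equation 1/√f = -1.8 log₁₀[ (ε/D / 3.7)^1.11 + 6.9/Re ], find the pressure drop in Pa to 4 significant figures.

Hydraulic diameter D_h = 4A/P = 4·(0.4311·0.3873)/(2·(0.4311+0.3873)) = 0.6679/1.637 = 0.408 m.
Re = ρVD_h/μ = 1.331·1.48·0.408/1.92e-05 = 4.186e+04.
ε/D_h = 6.7e-05/0.408 = 0.000164; Haaland gives 1/√f = -1.8 log₁₀[1.47e-05+0.000165] = 6.742, so f = 0.022.
ΔP = f(L/D_h)(ρV²/2) = 0.022·152.4/0.408·1.458 = 11.98 Pa.

ΔP ≈ 11.98 Pa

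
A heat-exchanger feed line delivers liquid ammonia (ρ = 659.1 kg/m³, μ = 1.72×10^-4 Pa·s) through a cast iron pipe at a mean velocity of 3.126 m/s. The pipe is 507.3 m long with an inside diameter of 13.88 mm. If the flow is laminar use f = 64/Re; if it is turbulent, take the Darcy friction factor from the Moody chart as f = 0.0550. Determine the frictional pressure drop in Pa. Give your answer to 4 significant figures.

Reynolds number Re = ρVD/μ = 659.1 · 3.126 · 0.01388 / 0.000172 = 1.663e+05.
Re > 4000 → turbulent; use the Moody-chart value f = 0.0550.
Darcy-Weisbach: ΔP = f(L/D)(ρV²/2) = 0.055·(507.3/0.01388)·(659.1·3.126²/2) = 0.055·3.655e+04·3220 = 6.473e+06 Pa.

ΔP ≈ 6473000 Pa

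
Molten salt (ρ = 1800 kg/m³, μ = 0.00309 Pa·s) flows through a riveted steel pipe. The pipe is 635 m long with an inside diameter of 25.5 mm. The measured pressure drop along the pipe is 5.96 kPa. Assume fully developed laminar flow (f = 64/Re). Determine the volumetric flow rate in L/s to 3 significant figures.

For laminar flow, f = 64/Re with Re = ρVD/μ, so Darcy-Weisbach reduces to ΔP = 32μLV/D². Solving for V: V = ΔP·D²/(32μL) = 5960·(0.0255)²/(32·0.00309·635) = 0.06172 m/s.
Check: Re = ρVD/μ = 1800·0.06172·0.0255/0.00309 = 916.9 < 2300, so the laminar assumption holds.
Q = V·A = 0.06172·(π/4·0.0255²) = 3.152e-05 m³/s = 0.0315 L/s.

Q ≈ 0.0315 L/s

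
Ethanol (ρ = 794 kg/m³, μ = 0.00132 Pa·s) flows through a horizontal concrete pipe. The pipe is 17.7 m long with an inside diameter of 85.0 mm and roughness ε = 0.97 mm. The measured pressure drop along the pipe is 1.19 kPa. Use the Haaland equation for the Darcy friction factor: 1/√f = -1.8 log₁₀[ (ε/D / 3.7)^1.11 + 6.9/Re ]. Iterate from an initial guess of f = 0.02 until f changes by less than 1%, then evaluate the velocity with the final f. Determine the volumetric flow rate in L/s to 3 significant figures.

Q ≈ 3.35 L/s

Rearranging Darcy-Weisbach: V = √(2·ΔP·D/(f·L·ρ)). With ε/D = 0.00097/0.085 = 0.0114, iterate starting from f = 0.02:
  f = 0.02 → V = √(2·1190·0.085/(0.02·17.7·794)) = 0.8484 m/s; Re = ρVD/μ = 4.338e+04; f → 0.04091
  f = 0.04091 → V = 0.5932 m/s; Re = 3.033e+04; f → 0.0414
  f = 0.0414 → V = 0.5897 m/s; Re = 3.015e+04; f → 0.04141
Converged (Δf/f < 1%). With the final f = 0.04141: V = √(2·1190·0.085/(0.04141·17.7·794)) = 0.5896 m/s.
Q = V·A = 0.5896·(π/4·0.085²) = 0.003346 m³/s = 3.35 L/s.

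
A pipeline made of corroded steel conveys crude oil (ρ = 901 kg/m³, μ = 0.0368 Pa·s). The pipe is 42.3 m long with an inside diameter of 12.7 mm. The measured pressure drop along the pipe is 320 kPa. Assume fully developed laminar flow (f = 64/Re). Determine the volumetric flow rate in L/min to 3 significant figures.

For laminar flow, f = 64/Re with Re = ρVD/μ, so Darcy-Weisbach reduces to ΔP = 32μLV/D². Solving for V: V = ΔP·D²/(32μL) = 3.2e+05·(0.0127)²/(32·0.0368·42.3) = 1.036 m/s.
Check: Re = ρVD/μ = 901·1.036·0.0127/0.0368 = 322.2 < 2300, so the laminar assumption holds.
Q = V·A = 1.036·(π/4·0.0127²) = 0.0001313 m³/s = 7.88 L/min.

Q ≈ 7.88 L/min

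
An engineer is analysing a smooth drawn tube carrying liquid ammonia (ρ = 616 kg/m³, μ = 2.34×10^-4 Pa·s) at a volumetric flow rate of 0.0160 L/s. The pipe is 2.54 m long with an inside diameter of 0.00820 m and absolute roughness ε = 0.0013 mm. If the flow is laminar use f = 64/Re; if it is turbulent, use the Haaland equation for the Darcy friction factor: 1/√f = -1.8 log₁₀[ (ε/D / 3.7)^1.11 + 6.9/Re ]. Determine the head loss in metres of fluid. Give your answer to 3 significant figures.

Q = 0.0160 L/s = 0.0160/1000 = 1.6e-05 m³/s.
Cross-sectional area A = πD²/4 = π(0.0082)²/4 = 5.281e-05 m²; mean velocity V = Q/A = 1.6e-05/5.281e-05 = 0.303 m/s.
Reynolds number Re = ρVD/μ = 616 · 0.303 · 0.0082 / 0.000234 = 6540.
Re > 4000 → turbulent. Relative roughness ε/D = 1.3e-06/0.0082 = 0.000159. Haaland: 1/√f = -1.8 log₁₀[(0.000159/3.7)^1.11 + 6.9/6540] = -1.8 log₁₀[1.42e-05 + 0.00106] = 5.348, so f = 0.03497.
Darcy-Weisbach: ΔP = f(L/D)(ρV²/2) = 0.03497·(2.54/0.0082)·(616·0.303²/2) = 0.03497·309.8·28.27 = 306.2 Pa.
Head loss h_f = ΔP/(ρg) = 306.2/(616·9.81) = 0.0507 m.

h_f ≈ 0.0507 m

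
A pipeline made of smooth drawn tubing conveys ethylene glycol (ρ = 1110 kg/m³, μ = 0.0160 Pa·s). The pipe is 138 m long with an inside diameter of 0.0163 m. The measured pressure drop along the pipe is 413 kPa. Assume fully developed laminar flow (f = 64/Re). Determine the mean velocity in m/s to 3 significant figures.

For laminar flow, f = 64/Re with Re = ρVD/μ, so Darcy-Weisbach reduces to ΔP = 32μLV/D². Solving for V: V = ΔP·D²/(32μL) = 4.13e+05·(0.0163)²/(32·0.016·138) = 1.553 m/s.
Check: Re = ρVD/μ = 1110·1.553·0.0163/0.016 = 1756 < 2300, so the laminar assumption holds.

V ≈ 1.55 m/s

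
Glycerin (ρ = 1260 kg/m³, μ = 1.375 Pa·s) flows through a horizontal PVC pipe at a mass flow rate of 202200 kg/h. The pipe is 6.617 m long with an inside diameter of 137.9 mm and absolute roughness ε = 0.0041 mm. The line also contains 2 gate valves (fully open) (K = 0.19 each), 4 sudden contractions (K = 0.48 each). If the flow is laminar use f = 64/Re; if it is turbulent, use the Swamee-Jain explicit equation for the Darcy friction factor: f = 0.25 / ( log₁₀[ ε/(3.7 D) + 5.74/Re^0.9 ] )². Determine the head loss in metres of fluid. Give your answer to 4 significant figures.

h_f ≈ 4.741 m

ṁ = 202200 kg/h = 202200/3600 = 56.17 kg/s.
A = πD²/4 = π(0.1379)²/4 = 0.01494 m²; mean velocity V = ṁ/(ρA) = 56.17/(1260 · 0.01494) = 2.985 m/s.
Reynolds number Re = ρVD/μ = 1260 · 2.985 · 0.1379 / 1.38 = 377.2.
Re < 2300 → laminar flow, so f = 64/Re = 64/377.2 = 0.1697 (the turbulent correlation is not needed).
Total minor-loss coefficient ΣK = 2·0.19 + 4·0.48 = 2.3.
ΔP = [f·L/D + ΣK]·(ρV²/2) = [0.1697·6.617/0.1379 + 2.3]·(1260·2.985²/2) = [8.142 + 2.3]·5612 = 5.86e+04 Pa.
Head loss h_f = ΔP/(ρg) = 5.86e+04/(1260·9.81) = 4.741 m.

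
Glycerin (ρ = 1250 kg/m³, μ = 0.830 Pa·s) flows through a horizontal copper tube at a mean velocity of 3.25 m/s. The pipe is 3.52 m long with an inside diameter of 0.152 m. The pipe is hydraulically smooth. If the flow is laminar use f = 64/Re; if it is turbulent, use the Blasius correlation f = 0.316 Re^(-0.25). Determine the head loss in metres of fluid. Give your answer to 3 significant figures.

Reynolds number Re = ρVD/μ = 1250 · 3.25 · 0.152 / 0.83 = 744.
Re < 2300 → laminar flow, so f = 64/Re = 64/744 = 0.08602 (the turbulent correlation is not needed).
Darcy-Weisbach: ΔP = f(L/D)(ρV²/2) = 0.08602·(3.52/0.152)·(1250·3.25²/2) = 0.08602·23.16·6602 = 1.315e+04 Pa.
Head loss h_f = ΔP/(ρg) = 1.315e+04/(1250·9.81) = 1.07 m.

h_f ≈ 1.07 m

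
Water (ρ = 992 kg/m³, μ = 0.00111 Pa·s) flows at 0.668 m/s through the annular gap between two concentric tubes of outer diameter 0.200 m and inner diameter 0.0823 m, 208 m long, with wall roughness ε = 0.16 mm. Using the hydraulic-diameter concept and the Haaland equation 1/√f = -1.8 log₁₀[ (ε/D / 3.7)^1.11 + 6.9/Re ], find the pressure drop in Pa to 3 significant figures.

ΔP ≈ 9320 Pa

Hydraulic diameter D_h = 4A/P = D_o - D_i = 0.2 - 0.0823 = 0.1177 m.
Re = ρVD_h/μ = 992·0.668·0.1177/0.00111 = 7.027e+04.
ε/D_h = 0.00016/0.1177 = 0.00136; Haaland gives 1/√f = -1.8 log₁₀[0.000154+9.82e-05] = 6.477, so f = 0.02384.
ΔP = f(L/D_h)(ρV²/2) = 0.02384·208/0.1177·221.3 = 9323 Pa.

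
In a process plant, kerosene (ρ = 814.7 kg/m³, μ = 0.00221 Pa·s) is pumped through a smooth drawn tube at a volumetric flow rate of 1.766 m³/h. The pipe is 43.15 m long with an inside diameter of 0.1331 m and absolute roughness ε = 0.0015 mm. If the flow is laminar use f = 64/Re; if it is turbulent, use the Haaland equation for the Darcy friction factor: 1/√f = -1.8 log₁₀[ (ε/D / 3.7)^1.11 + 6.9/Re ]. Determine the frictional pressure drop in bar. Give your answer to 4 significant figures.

ΔP ≈ 6.073×10^-5 bar

Q = 1.766 m³/h = 1.766/3600 = 0.0004906 m³/s.
Cross-sectional area A = πD²/4 = π(0.1331)²/4 = 0.01391 m²; mean velocity V = Q/A = 0.0004906/0.01391 = 0.03526 m/s.
Reynolds number Re = ρVD/μ = 814.7 · 0.03526 · 0.1331 / 0.00221 = 1730.
Re < 2300 → laminar flow, so f = 64/Re = 64/1730 = 0.037 (the turbulent correlation is not needed).
Darcy-Weisbach: ΔP = f(L/D)(ρV²/2) = 0.037·(43.15/0.1331)·(814.7·0.03526²/2) = 0.037·324.2·0.5064 = 6.073 Pa.
ΔP = 6.073 Pa = 6.073×10^-5 bar.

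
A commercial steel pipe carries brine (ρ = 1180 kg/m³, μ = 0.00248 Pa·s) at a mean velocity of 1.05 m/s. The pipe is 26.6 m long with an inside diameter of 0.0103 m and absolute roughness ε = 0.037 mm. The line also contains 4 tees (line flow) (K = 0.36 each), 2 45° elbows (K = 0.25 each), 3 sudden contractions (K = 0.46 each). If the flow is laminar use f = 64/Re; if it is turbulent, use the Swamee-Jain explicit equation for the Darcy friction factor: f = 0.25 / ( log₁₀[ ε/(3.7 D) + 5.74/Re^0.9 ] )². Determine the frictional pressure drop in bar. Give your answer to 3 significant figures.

ΔP ≈ 0.724 bar

Reynolds number Re = ρVD/μ = 1180 · 1.05 · 0.0103 / 0.00248 = 5146.
Re > 4000 → turbulent. Relative roughness ε/D = 3.7e-05/0.0103 = 0.00359. Swamee-Jain: f = 0.25/(log₁₀[0.00359/3.7 + 5.74/5146^0.9])² = 0.25/(log₁₀[0.000971 + 0.00262])² = 0.25/(-2.445)² = 0.04183.
Total minor-loss coefficient ΣK = 4·0.36 + 2·0.25 + 3·0.46 = 3.32.
ΔP = [f·L/D + ΣK]·(ρV²/2) = [0.04183·26.6/0.0103 + 3.32]·(1180·1.05²/2) = [108 + 3.32]·650.5 = 7.244e+04 Pa.
ΔP = 7.244e+04 Pa = 0.724 bar.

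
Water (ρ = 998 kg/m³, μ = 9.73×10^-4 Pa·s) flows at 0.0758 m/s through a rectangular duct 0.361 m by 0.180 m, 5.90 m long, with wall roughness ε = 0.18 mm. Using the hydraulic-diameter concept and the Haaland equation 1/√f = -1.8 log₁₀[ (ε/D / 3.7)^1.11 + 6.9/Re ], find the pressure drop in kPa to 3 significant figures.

Hydraulic diameter D_h = 4A/P = 4·(0.361·0.18)/(2·(0.361+0.18)) = 0.2599/1.082 = 0.2402 m.
Re = ρVD_h/μ = 998·0.0758·0.2402/0.000973 = 1.868e+04.
ε/D_h = 0.00018/0.2402 = 0.000749; Haaland gives 1/√f = -1.8 log₁₀[7.95e-05+0.000369] = 6.026, so f = 0.02754.
ΔP = f(L/D_h)(ρV²/2) = 0.02754·5.9/0.2402·2.867 = 1.939 Pa.
ΔP = 0.00194 kPa.

ΔP ≈ 0.00194 kPa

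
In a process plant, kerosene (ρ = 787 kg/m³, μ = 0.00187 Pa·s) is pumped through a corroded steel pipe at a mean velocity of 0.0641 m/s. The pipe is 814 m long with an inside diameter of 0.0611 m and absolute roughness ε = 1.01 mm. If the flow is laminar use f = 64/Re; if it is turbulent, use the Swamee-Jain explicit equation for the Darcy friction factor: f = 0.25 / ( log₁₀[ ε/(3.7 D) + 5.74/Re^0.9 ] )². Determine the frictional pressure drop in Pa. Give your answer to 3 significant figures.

Reynolds number Re = ρVD/μ = 787 · 0.0641 · 0.0611 / 0.00187 = 1648.
Re < 2300 → laminar flow, so f = 64/Re = 64/1648 = 0.03883 (the turbulent correlation is not needed).
Darcy-Weisbach: ΔP = f(L/D)(ρV²/2) = 0.03883·(814/0.0611)·(787·0.0641²/2) = 0.03883·1.332e+04·1.617 = 836.4 Pa.

ΔP ≈ 836 Pa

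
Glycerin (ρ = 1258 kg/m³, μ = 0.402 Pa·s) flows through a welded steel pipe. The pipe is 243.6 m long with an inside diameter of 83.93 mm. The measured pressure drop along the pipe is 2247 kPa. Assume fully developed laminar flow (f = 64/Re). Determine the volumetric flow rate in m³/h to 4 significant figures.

For laminar flow, f = 64/Re with Re = ρVD/μ, so Darcy-Weisbach reduces to ΔP = 32μLV/D². Solving for V: V = ΔP·D²/(32μL) = 2.247e+06·(0.08393)²/(32·0.402·243.6) = 5.051 m/s.
Check: Re = ρVD/μ = 1258·5.051·0.08393/0.402 = 1327 < 2300, so the laminar assumption holds.
Q = V·A = 5.051·(π/4·0.08393²) = 0.02795 m³/s = 100.6 m³/h.

Q ≈ 100.6 m³/h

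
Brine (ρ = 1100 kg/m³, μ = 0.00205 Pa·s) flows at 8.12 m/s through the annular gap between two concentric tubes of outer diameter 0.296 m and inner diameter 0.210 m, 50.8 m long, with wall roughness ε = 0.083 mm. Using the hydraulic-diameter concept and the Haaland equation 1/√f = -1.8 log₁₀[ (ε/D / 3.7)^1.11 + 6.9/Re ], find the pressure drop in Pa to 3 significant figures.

ΔP ≈ 433000 Pa

Hydraulic diameter D_h = 4A/P = D_o - D_i = 0.296 - 0.21 = 0.086 m.
Re = ρVD_h/μ = 1100·8.12·0.086/0.00205 = 3.747e+05.
ε/D_h = 8.3e-05/0.086 = 0.000965; Haaland gives 1/√f = -1.8 log₁₀[0.000105+1.84e-05] = 7.034, so f = 0.02021.
ΔP = f(L/D_h)(ρV²/2) = 0.02021·50.8/0.086·3.626e+04 = 4.329e+05 Pa.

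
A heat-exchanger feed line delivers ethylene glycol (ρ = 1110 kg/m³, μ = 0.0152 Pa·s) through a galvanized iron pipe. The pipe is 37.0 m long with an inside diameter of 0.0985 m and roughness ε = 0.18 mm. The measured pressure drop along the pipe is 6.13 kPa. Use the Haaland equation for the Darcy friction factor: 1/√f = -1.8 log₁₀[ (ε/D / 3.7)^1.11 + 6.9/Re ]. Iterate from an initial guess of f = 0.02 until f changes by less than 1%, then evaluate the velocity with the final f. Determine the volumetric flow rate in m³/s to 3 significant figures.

Q ≈ 0.00680 m³/s

Rearranging Darcy-Weisbach: V = √(2·ΔP·D/(f·L·ρ)). With ε/D = 0.00018/0.0985 = 0.00183, iterate starting from f = 0.02:
  f = 0.02 → V = √(2·6130·0.0985/(0.02·37·1110)) = 1.213 m/s; Re = ρVD/μ = 8722; f → 0.03434
  f = 0.03434 → V = 0.9253 m/s; Re = 6656; f → 0.03663
  f = 0.03663 → V = 0.896 m/s; Re = 6445; f → 0.03692
Converged (Δf/f < 1%). With the final f = 0.03692: V = √(2·6130·0.0985/(0.03692·37·1110)) = 0.8924 m/s.
Q = V·A = 0.8924·(π/4·0.0985²) = 0.0068 m³/s = 0.00680 m³/s.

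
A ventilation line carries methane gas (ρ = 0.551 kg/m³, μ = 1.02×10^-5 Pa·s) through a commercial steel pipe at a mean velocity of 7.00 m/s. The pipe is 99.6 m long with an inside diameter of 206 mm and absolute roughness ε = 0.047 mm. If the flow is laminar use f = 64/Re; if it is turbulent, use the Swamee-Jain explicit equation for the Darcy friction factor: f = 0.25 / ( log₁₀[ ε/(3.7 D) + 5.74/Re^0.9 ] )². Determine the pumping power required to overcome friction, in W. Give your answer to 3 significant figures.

P ≈ 30.4 W

Reynolds number Re = ρVD/μ = 0.551 · 7 · 0.206 / 1.02e-05 = 7.79e+04.
Re > 4000 → turbulent. Relative roughness ε/D = 4.7e-05/0.206 = 0.000228. Swamee-Jain: f = 0.25/(log₁₀[0.000228/3.7 + 5.74/7.79e+04^0.9])² = 0.25/(log₁₀[6.17e-05 + 0.000227])² = 0.25/(-3.539)² = 0.01996.
Darcy-Weisbach: ΔP = f(L/D)(ρV²/2) = 0.01996·(99.6/0.206)·(0.551·7²/2) = 0.01996·483.5·13.5 = 130.3 Pa.
Q = V·A = 7·0.03333 = 0.2333 m³/s.
Pumping power P = QΔP = 0.2333·130.3 = 30.39 W = 30.4 W.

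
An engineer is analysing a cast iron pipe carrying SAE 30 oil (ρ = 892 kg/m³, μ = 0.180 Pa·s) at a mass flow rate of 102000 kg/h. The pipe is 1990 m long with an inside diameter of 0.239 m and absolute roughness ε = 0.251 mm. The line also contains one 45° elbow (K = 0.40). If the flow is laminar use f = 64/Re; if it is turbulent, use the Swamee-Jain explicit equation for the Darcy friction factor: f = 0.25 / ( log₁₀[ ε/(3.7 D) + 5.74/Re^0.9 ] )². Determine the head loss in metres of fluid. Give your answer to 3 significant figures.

h_f ≈ 16.2 m

ṁ = 102000 kg/h = 102000/3600 = 28.33 kg/s.
A = πD²/4 = π(0.239)²/4 = 0.04486 m²; mean velocity V = ṁ/(ρA) = 28.33/(892 · 0.04486) = 0.708 m/s.
Reynolds number Re = ρVD/μ = 892 · 0.708 · 0.239 / 0.18 = 838.6.
Re < 2300 → laminar flow, so f = 64/Re = 64/838.6 = 0.07632 (the turbulent correlation is not needed).
Total minor-loss coefficient ΣK = 1·0.4 = 0.4.
ΔP = [f·L/D + ΣK]·(ρV²/2) = [0.07632·1990/0.239 + 0.4]·(892·0.708²/2) = [635.5 + 0.4]·223.6 = 1.422e+05 Pa.
Head loss h_f = ΔP/(ρg) = 1.422e+05/(892·9.81) = 16.2 m.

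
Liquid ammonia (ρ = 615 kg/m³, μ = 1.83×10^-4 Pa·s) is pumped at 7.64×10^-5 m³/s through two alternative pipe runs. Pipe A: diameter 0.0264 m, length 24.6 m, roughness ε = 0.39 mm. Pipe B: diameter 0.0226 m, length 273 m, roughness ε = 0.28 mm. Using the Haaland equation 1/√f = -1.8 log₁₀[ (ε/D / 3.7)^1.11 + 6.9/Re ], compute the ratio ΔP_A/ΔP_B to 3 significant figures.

ΔP_A/ΔP_B ≈ 0.0441

Pipe A: V = Q/A = 7.64e-05/0.0005474 = 0.1396 m/s; Re = 1.238e+04; ε/D = 0.0148; Haaland → f = 0.04697; ΔP_A = f(L/D)(ρV²/2) = 262.1 Pa.
Pipe B: V = Q/A = 7.64e-05/0.0004011 = 0.1905 m/s; Re = 1.447e+04; ε/D = 0.0124; Haaland → f = 0.04412; ΔP_B = f(L/D)(ρV²/2) = 5945 Pa.
ΔP_A/ΔP_B = 262.1/5945 = 0.0441.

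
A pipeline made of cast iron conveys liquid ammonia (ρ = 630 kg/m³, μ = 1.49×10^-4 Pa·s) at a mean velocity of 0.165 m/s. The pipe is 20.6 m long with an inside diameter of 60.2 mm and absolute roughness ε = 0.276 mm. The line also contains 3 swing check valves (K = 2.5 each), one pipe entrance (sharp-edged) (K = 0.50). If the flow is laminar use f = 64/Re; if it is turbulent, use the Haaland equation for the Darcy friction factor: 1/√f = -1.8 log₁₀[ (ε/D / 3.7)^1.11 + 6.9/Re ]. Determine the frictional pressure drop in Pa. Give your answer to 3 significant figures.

Reynolds number Re = ρVD/μ = 630 · 0.165 · 0.0602 / 0.000149 = 4.2e+04.
Re > 4000 → turbulent. Relative roughness ε/D = 0.000276/0.0602 = 0.00458. Haaland: 1/√f = -1.8 log₁₀[(0.00458/3.7)^1.11 + 6.9/4.2e+04] = -1.8 log₁₀[0.000593 + 0.000164] = 5.617, so f = 0.0317.
Total minor-loss coefficient ΣK = 3·2.5 + 1·0.5 = 8.
ΔP = [f·L/D + ΣK]·(ρV²/2) = [0.0317·20.6/0.0602 + 8]·(630·0.165²/2) = [10.85 + 8]·8.576 = 161.6 Pa.

ΔP ≈ 162 Pa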